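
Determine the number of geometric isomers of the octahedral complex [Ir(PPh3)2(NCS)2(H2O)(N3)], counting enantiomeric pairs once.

6

Systematic placement gives 6 geometric isomers: PPh3 trans, NCS trans; PPh3 cis, NCS cis (3 arrangements, 2 chiral); PPh3 trans, NCS cis; PPh3 cis, NCS trans.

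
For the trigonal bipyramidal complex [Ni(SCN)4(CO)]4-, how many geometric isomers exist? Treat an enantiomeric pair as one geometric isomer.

2

In a trigonal bipyramid the two axial positions differ from the three equatorial ones.
Systematic placement gives 2 geometric isomers: CO axial; CO equatorial.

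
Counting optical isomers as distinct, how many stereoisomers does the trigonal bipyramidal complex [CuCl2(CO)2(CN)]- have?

6

A trigonal bipyramid has two axial and three equatorial sites, which are chemically inequivalent.
Placing the ligands in turn and identifying arrangements related by rotation or reflection leaves 5 distinct geometric isomers.
One of these lacks any improper symmetry element and so occurs as an enantiomeric pair, giving 5 + 1 = 6 stereoisomers in total.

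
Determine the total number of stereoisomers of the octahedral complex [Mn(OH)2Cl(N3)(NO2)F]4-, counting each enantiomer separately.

15

An octahedron has six vertices in three trans pairs; every non-trans pair is cis.
Systematic enumeration (placing each ligand type in turn and discarding arrangements equivalent by rotation or reflection) gives 9 geometric isomers.
Of these, 6 lack any improper symmetry element and so occur as enantiomeric pairs, giving 9 + 6 = 15 stereoisomers in total.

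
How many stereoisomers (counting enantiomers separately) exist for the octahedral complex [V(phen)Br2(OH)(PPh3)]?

6

In an octahedral complex each vertex has one trans partner and four cis neighbours.
Each phen is bidentate and must span two cis positions.
The distinct arrangements are (4 in all): Br trans; Br cis (3 arrangements, 2 chiral).
Of these, 2 lack any improper symmetry element and so occur as enantiomeric pairs, giving 4 + 2 = 6 stereoisomers in total.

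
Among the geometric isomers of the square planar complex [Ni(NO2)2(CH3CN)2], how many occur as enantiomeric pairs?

A square has two trans pairs of vertices; adjacent vertices are cis.
The distinct arrangements are (2 in all): NO2 cis; NO2 trans.
Each arrangement has an internal mirror plane or centre of symmetry, so none is chiral.

0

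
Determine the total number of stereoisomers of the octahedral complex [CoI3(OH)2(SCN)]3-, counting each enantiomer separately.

Working through the distinct placements yields 3 geometric isomers: I mer, OH cis; I mer, OH trans; I fac, OH cis.
Each arrangement has an internal mirror plane or centre of symmetry, so none is chiral.

3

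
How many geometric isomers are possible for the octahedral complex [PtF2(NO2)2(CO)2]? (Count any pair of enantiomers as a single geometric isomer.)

In an octahedral complex each vertex has one trans partner and four cis neighbours.
Working through the distinct placements yields 5 geometric isomers: F trans, NO2 trans, CO trans; F cis, NO2 cis, CO trans; F cis, NO2 trans, CO cis; F cis, NO2 cis, CO cis (chiral); F trans, NO2 cis, CO cis.

5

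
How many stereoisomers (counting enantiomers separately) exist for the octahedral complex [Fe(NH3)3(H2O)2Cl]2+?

The six octahedral sites form three mutually perpendicular trans pairs.
The distinct arrangements are (3 in all): NH3 mer, H2O cis; NH3 mer, H2O trans; NH3 fac, H2O cis.
Each arrangement has an internal mirror plane or centre of symmetry, so none is chiral.

3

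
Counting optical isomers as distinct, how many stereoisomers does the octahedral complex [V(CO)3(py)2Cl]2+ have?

The six octahedral sites form three mutually perpendicular trans pairs.
Systematic placement gives 3 geometric isomers: CO mer, py trans; CO mer, py cis; CO fac, py cis.
Each arrangement has an internal mirror plane or centre of symmetry, so none is chiral.

3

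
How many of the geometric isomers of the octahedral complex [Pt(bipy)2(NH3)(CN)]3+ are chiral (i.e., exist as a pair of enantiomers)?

1

The six octahedral sites form three mutually perpendicular trans pairs.
Each bipy is bidentate and must span two cis positions.
Working through the distinct placements yields 2 geometric isomers: NH3 and CN mutually trans; NH3 and CN mutually cis (chiral).
One of these lacks any improper symmetry element and so occurs as an enantiomeric pair, giving 2 + 1 = 3 stereoisomers in total.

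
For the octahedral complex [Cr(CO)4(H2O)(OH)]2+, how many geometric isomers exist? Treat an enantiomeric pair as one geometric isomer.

The six octahedral sites form three mutually perpendicular trans pairs.
The distinct arrangements are (2 in all): H2O and OH mutually trans; H2O and OH mutually cis.

2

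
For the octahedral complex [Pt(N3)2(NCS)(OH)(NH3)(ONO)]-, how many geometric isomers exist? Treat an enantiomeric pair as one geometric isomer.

9

The six octahedral sites form three mutually perpendicular trans pairs.
Exhaustive case analysis gives 9 geometric isomers.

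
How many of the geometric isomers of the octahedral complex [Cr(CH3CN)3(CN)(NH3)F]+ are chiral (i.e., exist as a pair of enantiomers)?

1

In an octahedral complex each vertex has one trans partner and four cis neighbours.
Systematic placement gives 4 geometric isomers: CH3CN mer (3 arrangements); CH3CN fac (chiral).
One of these lacks any improper symmetry element and so occurs as an enantiomeric pair, giving 4 + 1 = 5 stereoisomers in total.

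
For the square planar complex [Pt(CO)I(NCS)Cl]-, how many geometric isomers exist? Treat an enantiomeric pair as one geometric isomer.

A square has two trans pairs of vertices; adjacent vertices are cis.
There are 3 geometric isomers: (CO/I trans, Cl/NCS trans); (CO/NCS trans, Cl/I trans); (CO/Cl trans, I/NCS trans).

3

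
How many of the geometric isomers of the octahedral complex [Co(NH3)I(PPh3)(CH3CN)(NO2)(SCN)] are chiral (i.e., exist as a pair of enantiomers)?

15

Exhaustive case analysis gives 15 geometric isomers.
Of these, 15 lack any improper symmetry element and so occur as enantiomeric pairs, giving 15 + 15 = 30 stereoisomers in total.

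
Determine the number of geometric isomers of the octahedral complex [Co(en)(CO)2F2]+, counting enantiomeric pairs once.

3

Each en is bidentate and must span two cis positions.
Working through the distinct placements yields 3 geometric isomers: CO trans, F cis; CO cis, F cis (chiral); CO cis, F trans.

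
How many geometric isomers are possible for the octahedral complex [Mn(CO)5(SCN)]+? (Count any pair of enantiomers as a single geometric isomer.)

An octahedron has six vertices in three trans pairs; every non-trans pair is cis.
Only one geometric arrangement is possible.

1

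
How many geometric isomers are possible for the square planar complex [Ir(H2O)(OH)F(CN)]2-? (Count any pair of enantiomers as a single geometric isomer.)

In a square planar complex each vertex has one trans partner and two cis neighbours.
There are 3 geometric isomers: (CN/H2O trans, F/OH trans); (CN/OH trans, F/H2O trans); (CN/F trans, H2O/OH trans).

3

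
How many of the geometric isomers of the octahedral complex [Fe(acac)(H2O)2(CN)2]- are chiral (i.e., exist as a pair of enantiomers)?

1

In an octahedral complex each vertex has one trans partner and four cis neighbours.
Each acac is bidentate and must span two cis positions.
There are 3 geometric isomers: H2O cis, CN trans; H2O cis, CN cis (chiral); H2O trans, CN cis.
One of these lacks any improper symmetry element and so occurs as an enantiomeric pair, giving 3 + 1 = 4 stereoisomers in total.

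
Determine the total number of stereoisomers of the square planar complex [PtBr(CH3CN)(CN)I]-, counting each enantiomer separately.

In a square planar complex each vertex has one trans partner and two cis neighbours.
The distinct arrangements are (3 in all): (Br/CN trans, CH3CN/I trans); (Br/I trans, CH3CN/CN trans); (Br/CH3CN trans, CN/I trans).
Each arrangement has an internal mirror plane or centre of symmetry, so none is chiral.

3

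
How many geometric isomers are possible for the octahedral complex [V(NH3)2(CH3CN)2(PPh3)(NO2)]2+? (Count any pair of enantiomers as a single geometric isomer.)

6

The six octahedral sites form three mutually perpendicular trans pairs.
Systematic placement gives 6 geometric isomers: NH3 trans, CH3CN trans; NH3 cis, CH3CN trans; NH3 cis, CH3CN cis (3 arrangements, 2 chiral); NH3 trans, CH3CN cis.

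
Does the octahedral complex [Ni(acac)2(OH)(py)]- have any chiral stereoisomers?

Each acac is bidentate and must span two cis positions.
Working through the distinct placements yields 2 geometric isomers: OH and py mutually cis (chiral); OH and py mutually trans.
One of these lacks any improper symmetry element and so occurs as an enantiomeric pair, giving 2 + 1 = 3 stereoisomers in total.

yes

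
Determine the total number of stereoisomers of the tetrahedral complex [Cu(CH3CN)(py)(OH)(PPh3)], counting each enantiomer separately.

All four vertices of a tetrahedron are equivalent and mutually adjacent, so cis/trans isomerism cannot arise.
Only one geometric arrangement is possible; it has no improper symmetry element, so it exists as a pair of enantiomers (2 stereoisomers).

2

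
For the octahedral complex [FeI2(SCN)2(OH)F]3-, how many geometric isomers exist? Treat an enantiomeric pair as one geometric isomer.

In an octahedral complex each vertex has one trans partner and four cis neighbours.
Systematic placement gives 6 geometric isomers: I cis, SCN trans; I cis, SCN cis (3 arrangements, 2 chiral); I trans, SCN trans; I trans, SCN cis.

6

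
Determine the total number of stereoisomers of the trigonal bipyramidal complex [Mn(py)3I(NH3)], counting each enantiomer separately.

In a trigonal bipyramid the two axial positions differ from the three equatorial ones.
Working through the distinct placements yields 4 geometric isomers: I axial, NH3 axial; I axial, NH3 equatorial; I equatorial, NH3 axial; I equatorial, NH3 equatorial.
Each arrangement has an internal mirror plane or centre of symmetry, so none is chiral.

4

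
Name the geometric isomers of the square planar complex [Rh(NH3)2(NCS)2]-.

In a square planar complex each vertex has one trans partner and two cis neighbours.
There are 2 geometric isomers: NH3 cis; NH3 trans.

cis and trans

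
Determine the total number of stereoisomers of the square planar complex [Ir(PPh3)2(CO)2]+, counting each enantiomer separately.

Working through the distinct placements yields 2 geometric isomers: PPh3 cis; PPh3 trans.
Each arrangement has an internal mirror plane or centre of symmetry, so none is chiral.

2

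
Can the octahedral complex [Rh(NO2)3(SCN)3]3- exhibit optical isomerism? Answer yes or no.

An octahedron has six vertices in three trans pairs; every non-trans pair is cis.
There are 2 geometric isomers: NO2 mer; NO2 fac.
Each arrangement has an internal mirror plane or centre of symmetry, so none is chiral.

no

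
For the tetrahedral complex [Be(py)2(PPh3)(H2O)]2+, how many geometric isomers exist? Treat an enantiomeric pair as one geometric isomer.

In a tetrahedral complex all four positions are equivalent and every pair of ligands is adjacent — there is no cis/trans distinction.
Only one geometric arrangement is possible.

1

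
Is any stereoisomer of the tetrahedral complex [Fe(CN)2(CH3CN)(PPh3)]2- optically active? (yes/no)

In a tetrahedral complex all four positions are equivalent and every pair of ligands is adjacent — there is no cis/trans distinction.
Only one geometric arrangement is possible.

no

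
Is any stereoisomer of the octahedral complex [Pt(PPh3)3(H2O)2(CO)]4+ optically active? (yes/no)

Working through the distinct placements yields 3 geometric isomers: PPh3 mer, H2O cis; PPh3 mer, H2O trans; PPh3 fac, H2O cis.
Each arrangement has an internal mirror plane or centre of symmetry, so none is chiral.

no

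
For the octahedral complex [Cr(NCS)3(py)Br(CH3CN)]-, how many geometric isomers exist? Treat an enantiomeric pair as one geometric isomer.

Working through the distinct placements yields 4 geometric isomers: NCS mer (3 arrangements); NCS fac (chiral).

4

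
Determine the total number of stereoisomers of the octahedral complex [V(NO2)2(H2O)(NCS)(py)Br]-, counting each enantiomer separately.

The six octahedral sites form three mutually perpendicular trans pairs.
Systematic enumeration (placing each ligand type in turn and discarding arrangements equivalent by rotation or reflection) gives 9 geometric isomers.
Of these, 6 lack any improper symmetry element and so occur as enantiomeric pairs, giving 9 + 6 = 15 stereoisomers in total.

15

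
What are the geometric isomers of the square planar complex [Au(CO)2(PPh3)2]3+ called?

In a square planar complex each vertex has one trans partner and two cis neighbours.
Systematic placement gives 2 geometric isomers: CO cis; CO trans.

cis and trans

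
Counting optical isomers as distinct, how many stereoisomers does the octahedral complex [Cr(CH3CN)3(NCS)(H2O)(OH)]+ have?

Working through the distinct placements yields 4 geometric isomers: CH3CN mer (3 arrangements); CH3CN fac (chiral).
One of these lacks any improper symmetry element and so occurs as an enantiomeric pair, giving 4 + 1 = 5 stereoisomers in total.

5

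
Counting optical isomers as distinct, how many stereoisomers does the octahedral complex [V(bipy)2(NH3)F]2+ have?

In an octahedral complex each vertex has one trans partner and four cis neighbours.
Each bipy is bidentate and must span two cis positions.
Working through the distinct placements yields 2 geometric isomers: NH3 and F mutually trans; NH3 and F mutually cis (chiral).
One of these lacks any improper symmetry element and so occurs as an enantiomeric pair, giving 2 + 1 = 3 stereoisomers in total.

3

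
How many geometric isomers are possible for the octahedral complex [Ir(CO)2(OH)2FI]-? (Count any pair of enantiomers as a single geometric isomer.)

The six octahedral sites form three mutually perpendicular trans pairs.
The distinct arrangements are (6 in all): CO trans, OH trans; CO trans, OH cis; CO cis, OH trans; CO cis, OH cis (3 arrangements, 2 chiral).

6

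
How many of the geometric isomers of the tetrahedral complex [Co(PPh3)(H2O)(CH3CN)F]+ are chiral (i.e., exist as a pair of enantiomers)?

1

In a tetrahedral complex all four positions are equivalent and every pair of ligands is adjacent — there is no cis/trans distinction.
Only one geometric arrangement is possible; it has no improper symmetry element, so it exists as a pair of enantiomers (2 stereoisomers).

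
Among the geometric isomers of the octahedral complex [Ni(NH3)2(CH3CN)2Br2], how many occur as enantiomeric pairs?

1

The six octahedral sites form three mutually perpendicular trans pairs.
The distinct arrangements are (5 in all): NH3 trans, CH3CN trans, Br trans; NH3 cis, CH3CN cis, Br trans; NH3 trans, CH3CN cis, Br cis; NH3 cis, CH3CN cis, Br cis (chiral); NH3 cis, CH3CN trans, Br cis.
One of these lacks any improper symmetry element and so occurs as an enantiomeric pair, giving 5 + 1 = 6 stereoisomers in total.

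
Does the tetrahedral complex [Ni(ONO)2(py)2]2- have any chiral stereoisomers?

no

All four vertices of a tetrahedron are equivalent and mutually adjacent, so cis/trans isomerism cannot arise.
Only one geometric arrangement is possible.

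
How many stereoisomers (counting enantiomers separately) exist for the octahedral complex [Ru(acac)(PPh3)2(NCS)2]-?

4

Each acac is bidentate and must span two cis positions.
The distinct arrangements are (3 in all): PPh3 cis, NCS trans; PPh3 cis, NCS cis (chiral); PPh3 trans, NCS cis.
One of these lacks any improper symmetry element and so occurs as an enantiomeric pair, giving 3 + 1 = 4 stereoisomers in total.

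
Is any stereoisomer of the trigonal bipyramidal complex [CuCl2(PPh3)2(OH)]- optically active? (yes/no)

yes

A trigonal bipyramid has two axial and three equatorial sites, which are chemically inequivalent.
Systematic enumeration (placing each ligand type in turn and discarding arrangements equivalent by rotation or reflection) gives 5 geometric isomers.
One of these lacks any improper symmetry element and so occurs as an enantiomeric pair, giving 5 + 1 = 6 stereoisomers in total.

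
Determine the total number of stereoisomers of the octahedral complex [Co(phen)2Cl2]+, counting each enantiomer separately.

3

An octahedron has six vertices in three trans pairs; every non-trans pair is cis.
Each phen is bidentate and must span two cis positions.
The distinct arrangements are (2 in all): Cl trans; Cl cis (chiral).
One of these lacks any improper symmetry element and so occurs as an enantiomeric pair, giving 2 + 1 = 3 stereoisomers in total.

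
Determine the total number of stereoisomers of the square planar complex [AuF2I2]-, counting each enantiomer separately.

Systematic placement gives 2 geometric isomers: F cis; F trans.
Each arrangement has an internal mirror plane or centre of symmetry, so none is chiral.

2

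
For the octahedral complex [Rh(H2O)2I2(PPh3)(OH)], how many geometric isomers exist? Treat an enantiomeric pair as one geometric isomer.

6

In an octahedral complex each vertex has one trans partner and four cis neighbours.
There are 6 geometric isomers: H2O trans, I trans; H2O trans, I cis; H2O cis, I cis (3 arrangements, 2 chiral); H2O cis, I trans.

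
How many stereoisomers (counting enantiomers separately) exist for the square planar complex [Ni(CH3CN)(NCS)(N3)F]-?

3

A square has two trans pairs of vertices; adjacent vertices are cis.
The distinct arrangements are (3 in all): (CH3CN/N3 trans, F/NCS trans); (CH3CN/NCS trans, F/N3 trans); (CH3CN/F trans, N3/NCS trans).
Each arrangement has an internal mirror plane or centre of symmetry, so none is chiral.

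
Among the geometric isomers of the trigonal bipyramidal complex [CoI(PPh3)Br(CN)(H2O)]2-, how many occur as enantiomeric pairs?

10

Systematic enumeration (placing each ligand type in turn and discarding arrangements equivalent by rotation or reflection) gives 10 geometric isomers.
Of these, 10 lack any improper symmetry element and so occur as enantiomeric pairs, giving 10 + 10 = 20 stereoisomers in total.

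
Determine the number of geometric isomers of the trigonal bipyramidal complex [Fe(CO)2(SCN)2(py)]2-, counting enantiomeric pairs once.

In a trigonal bipyramid the two axial positions differ from the three equatorial ones.
Placing the ligands in turn and identifying arrangements related by rotation or reflection leaves 5 distinct geometric isomers.

5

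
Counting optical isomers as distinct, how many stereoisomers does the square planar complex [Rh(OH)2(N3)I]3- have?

A square has two trans pairs of vertices; adjacent vertices are cis.
There are 2 geometric isomers: OH cis; OH trans.
Each arrangement has an internal mirror plane or centre of symmetry, so none is chiral.

2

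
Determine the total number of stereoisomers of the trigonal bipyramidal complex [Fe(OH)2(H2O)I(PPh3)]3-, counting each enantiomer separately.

A trigonal bipyramid has two axial and three equatorial sites, which are chemically inequivalent.
Exhaustive case analysis gives 7 geometric isomers.
Of these, 3 lack any improper symmetry element and so occur as enantiomeric pairs, giving 7 + 3 = 10 stereoisomers in total.

10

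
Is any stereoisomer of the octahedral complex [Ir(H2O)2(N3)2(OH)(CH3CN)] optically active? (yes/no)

An octahedron has six vertices in three trans pairs; every non-trans pair is cis.
The distinct arrangements are (6 in all): H2O cis, N3 cis (3 arrangements, 2 chiral); H2O cis, N3 trans; H2O trans, N3 cis; H2O trans, N3 trans.
Of these, 2 lack any improper symmetry element and so occur as enantiomeric pairs, giving 6 + 2 = 8 stereoisomers in total.

yes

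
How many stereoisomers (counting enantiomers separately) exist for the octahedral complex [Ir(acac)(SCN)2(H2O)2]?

4

The six octahedral sites form three mutually perpendicular trans pairs.
Each acac is bidentate and must span two cis positions.
Working through the distinct placements yields 3 geometric isomers: SCN cis, H2O trans; SCN cis, H2O cis (chiral); SCN trans, H2O cis.
One of these lacks any improper symmetry element and so occurs as an enantiomeric pair, giving 3 + 1 = 4 stereoisomers in total.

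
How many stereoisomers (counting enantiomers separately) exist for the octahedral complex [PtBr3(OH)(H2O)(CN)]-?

Systematic placement gives 4 geometric isomers: Br mer (3 arrangements); Br fac (chiral).
One of these lacks any improper symmetry element and so occurs as an enantiomeric pair, giving 4 + 1 = 5 stereoisomers in total.

5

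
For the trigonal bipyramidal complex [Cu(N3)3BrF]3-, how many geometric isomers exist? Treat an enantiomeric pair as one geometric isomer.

A trigonal bipyramid has two axial and three equatorial sites, which are chemically inequivalent.
There are 4 geometric isomers: Br axial, F axial; Br axial, F equatorial; Br equatorial, F axial; Br equatorial, F equatorial.

4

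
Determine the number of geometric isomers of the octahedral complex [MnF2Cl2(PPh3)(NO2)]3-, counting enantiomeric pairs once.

6

In an octahedral complex each vertex has one trans partner and four cis neighbours.
The distinct arrangements are (6 in all): F trans, Cl trans; F cis, Cl trans; F cis, Cl cis (3 arrangements, 2 chiral); F trans, Cl cis.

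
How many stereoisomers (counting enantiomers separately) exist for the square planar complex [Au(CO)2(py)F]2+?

2

Systematic placement gives 2 geometric isomers: CO cis; CO trans.
Each arrangement has an internal mirror plane or centre of symmetry, so none is chiral.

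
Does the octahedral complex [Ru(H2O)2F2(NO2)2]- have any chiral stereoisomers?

yes

The six octahedral sites form three mutually perpendicular trans pairs.
The distinct arrangements are (5 in all): H2O trans, F trans, NO2 trans; H2O cis, F trans, NO2 cis; H2O cis, F cis, NO2 trans; H2O cis, F cis, NO2 cis (chiral); H2O trans, F cis, NO2 cis.
One of these lacks any improper symmetry element and so occurs as an enantiomeric pair, giving 5 + 1 = 6 stereoisomers in total.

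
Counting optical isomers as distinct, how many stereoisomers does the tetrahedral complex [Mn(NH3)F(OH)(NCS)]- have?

2

In a tetrahedral complex all four positions are equivalent and every pair of ligands is adjacent — there is no cis/trans distinction.
Only one geometric arrangement is possible; it has no improper symmetry element, so it exists as a pair of enantiomers (2 stereoisomers).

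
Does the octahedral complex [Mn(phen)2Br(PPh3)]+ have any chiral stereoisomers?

yes

Each phen is bidentate and must span two cis positions.
Working through the distinct placements yields 2 geometric isomers: Br and PPh3 mutually trans; Br and PPh3 mutually cis (chiral).
One of these lacks any improper symmetry element and so occurs as an enantiomeric pair, giving 2 + 1 = 3 stereoisomers in total.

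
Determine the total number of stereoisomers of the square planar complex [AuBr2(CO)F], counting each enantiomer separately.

In a square planar complex each vertex has one trans partner and two cis neighbours.
The distinct arrangements are (2 in all): Br cis; Br trans.
Each arrangement has an internal mirror plane or centre of symmetry, so none is chiral.

2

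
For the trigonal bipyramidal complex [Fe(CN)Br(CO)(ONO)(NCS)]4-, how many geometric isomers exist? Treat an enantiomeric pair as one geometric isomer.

Placing the ligands in turn and identifying arrangements related by rotation or reflection leaves 10 distinct geometric isomers.

10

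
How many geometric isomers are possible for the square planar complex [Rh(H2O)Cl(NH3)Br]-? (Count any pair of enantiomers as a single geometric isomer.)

3

Systematic placement gives 3 geometric isomers: (Br/H2O trans, Cl/NH3 trans); (Br/NH3 trans, Cl/H2O trans); (Br/Cl trans, H2O/NH3 trans).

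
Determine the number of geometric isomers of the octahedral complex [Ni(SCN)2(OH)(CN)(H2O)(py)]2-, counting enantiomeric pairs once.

Systematic enumeration (placing each ligand type in turn and discarding arrangements equivalent by rotation or reflection) gives 9 geometric isomers.

9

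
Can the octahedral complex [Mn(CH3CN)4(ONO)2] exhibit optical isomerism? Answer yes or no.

no

An octahedron has six vertices in three trans pairs; every non-trans pair is cis.
Working through the distinct placements yields 2 geometric isomers: ONO trans; ONO cis.
Each arrangement has an internal mirror plane or centre of symmetry, so none is chiral.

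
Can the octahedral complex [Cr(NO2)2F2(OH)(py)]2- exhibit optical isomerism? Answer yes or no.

yes

The six octahedral sites form three mutually perpendicular trans pairs.
There are 6 geometric isomers: NO2 trans, F trans; NO2 cis, F trans; NO2 cis, F cis (3 arrangements, 2 chiral); NO2 trans, F cis.
Of these, 2 lack any improper symmetry element and so occur as enantiomeric pairs, giving 6 + 2 = 8 stereoisomers in total.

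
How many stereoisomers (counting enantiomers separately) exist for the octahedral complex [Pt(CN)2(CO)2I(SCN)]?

The six octahedral sites form three mutually perpendicular trans pairs.
Systematic placement gives 6 geometric isomers: CN trans, CO trans; CN trans, CO cis; CN cis, CO cis (3 arrangements, 2 chiral); CN cis, CO trans.
Of these, 2 lack any improper symmetry element and so occur as enantiomeric pairs, giving 6 + 2 = 8 stereoisomers in total.

8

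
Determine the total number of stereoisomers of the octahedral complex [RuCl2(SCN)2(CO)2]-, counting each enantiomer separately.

6

The six octahedral sites form three mutually perpendicular trans pairs.
Working through the distinct placements yields 5 geometric isomers: Cl trans, SCN trans, CO trans; Cl cis, SCN cis, CO trans; Cl cis, SCN trans, CO cis; Cl cis, SCN cis, CO cis (chiral); Cl trans, SCN cis, CO cis.
One of these lacks any improper symmetry element and so occurs as an enantiomeric pair, giving 5 + 1 = 6 stereoisomers in total.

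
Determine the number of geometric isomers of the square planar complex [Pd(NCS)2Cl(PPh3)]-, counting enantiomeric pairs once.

2

A square has two trans pairs of vertices; adjacent vertices are cis.
Working through the distinct placements yields 2 geometric isomers: NCS cis; NCS trans.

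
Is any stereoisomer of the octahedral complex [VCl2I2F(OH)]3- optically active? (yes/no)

yes

Systematic placement gives 6 geometric isomers: Cl trans, I cis; Cl trans, I trans; Cl cis, I cis (3 arrangements, 2 chiral); Cl cis, I trans.
Of these, 2 lack any improper symmetry element and so occur as enantiomeric pairs, giving 6 + 2 = 8 stereoisomers in total.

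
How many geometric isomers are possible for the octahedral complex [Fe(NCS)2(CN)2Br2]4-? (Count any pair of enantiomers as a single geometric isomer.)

The six octahedral sites form three mutually perpendicular trans pairs.
There are 5 geometric isomers: NCS trans, CN trans, Br trans; NCS cis, CN cis, Br trans; NCS trans, CN cis, Br cis; NCS cis, CN cis, Br cis (chiral); NCS cis, CN trans, Br cis.

5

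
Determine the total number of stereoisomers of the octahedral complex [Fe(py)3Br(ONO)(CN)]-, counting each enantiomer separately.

5

The six octahedral sites form three mutually perpendicular trans pairs.
The distinct arrangements are (4 in all): py mer (3 arrangements); py fac (chiral).
One of these lacks any improper symmetry element and so occurs as an enantiomeric pair, giving 4 + 1 = 5 stereoisomers in total.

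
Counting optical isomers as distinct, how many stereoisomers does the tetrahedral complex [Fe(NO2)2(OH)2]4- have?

In a tetrahedral complex all four positions are equivalent and every pair of ligands is adjacent — there is no cis/trans distinction.
Only one geometric arrangement is possible.

1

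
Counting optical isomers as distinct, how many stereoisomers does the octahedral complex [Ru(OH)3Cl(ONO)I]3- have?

5

An octahedron has six vertices in three trans pairs; every non-trans pair is cis.
There are 4 geometric isomers: OH mer (3 arrangements); OH fac (chiral).
One of these lacks any improper symmetry element and so occurs as an enantiomeric pair, giving 4 + 1 = 5 stereoisomers in total.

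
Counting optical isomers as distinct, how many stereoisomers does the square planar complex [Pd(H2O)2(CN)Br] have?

2

In a square planar complex each vertex has one trans partner and two cis neighbours.
Systematic placement gives 2 geometric isomers: H2O cis; H2O trans.
Each arrangement has an internal mirror plane or centre of symmetry, so none is chiral.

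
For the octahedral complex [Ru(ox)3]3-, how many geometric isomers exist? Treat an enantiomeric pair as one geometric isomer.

1

An octahedron has six vertices in three trans pairs; every non-trans pair is cis.
Each ox is bidentate and must span two cis positions.
Only one geometric arrangement is possible; it has no improper symmetry element, so it exists as a pair of enantiomers (2 stereoisomers).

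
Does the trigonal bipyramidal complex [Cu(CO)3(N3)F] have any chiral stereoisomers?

no

In a trigonal bipyramid the two axial positions differ from the three equatorial ones.
There are 4 geometric isomers: N3 equatorial, F equatorial; N3 equatorial, F axial; N3 axial, F equatorial; N3 axial, F axial.
Each arrangement has an internal mirror plane or centre of symmetry, so none is chiral.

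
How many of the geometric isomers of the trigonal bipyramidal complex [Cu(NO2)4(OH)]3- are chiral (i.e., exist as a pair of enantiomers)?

0

There are 2 geometric isomers: OH equatorial; OH axial.
Each arrangement has an internal mirror plane or centre of symmetry, so none is chiral.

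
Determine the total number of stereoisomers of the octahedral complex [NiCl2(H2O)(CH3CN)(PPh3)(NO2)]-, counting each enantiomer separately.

In an octahedral complex each vertex has one trans partner and four cis neighbours.
Exhaustive case analysis gives 9 geometric isomers.
Of these, 6 lack any improper symmetry element and so occur as enantiomeric pairs, giving 9 + 6 = 15 stereoisomers in total.

15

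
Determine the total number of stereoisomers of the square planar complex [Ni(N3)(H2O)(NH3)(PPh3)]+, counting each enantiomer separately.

3

A square has two trans pairs of vertices; adjacent vertices are cis.
The distinct arrangements are (3 in all): (H2O/NH3 trans, N3/PPh3 trans); (H2O/PPh3 trans, N3/NH3 trans); (H2O/N3 trans, NH3/PPh3 trans).
Each arrangement has an internal mirror plane or centre of symmetry, so none is chiral.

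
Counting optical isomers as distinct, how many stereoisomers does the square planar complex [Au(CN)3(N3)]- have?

1

A square has two trans pairs of vertices; adjacent vertices are cis.
Only one geometric arrangement is possible.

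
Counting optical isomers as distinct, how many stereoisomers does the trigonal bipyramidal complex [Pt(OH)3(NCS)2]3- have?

In a trigonal bipyramid the two axial positions differ from the three equatorial ones.
There are 3 geometric isomers: NCS both axial; NCS one axial, one equatorial; NCS both equatorial.
Each arrangement has an internal mirror plane or centre of symmetry, so none is chiral.

3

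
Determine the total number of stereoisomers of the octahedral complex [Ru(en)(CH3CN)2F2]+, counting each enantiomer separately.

4

An octahedron has six vertices in three trans pairs; every non-trans pair is cis.
Each en is bidentate and must span two cis positions.
Systematic placement gives 3 geometric isomers: CH3CN trans, F cis; CH3CN cis, F cis (chiral); CH3CN cis, F trans.
One of these lacks any improper symmetry element and so occurs as an enantiomeric pair, giving 3 + 1 = 4 stereoisomers in total.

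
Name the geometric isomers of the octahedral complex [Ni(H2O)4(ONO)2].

cis and trans

Systematic placement gives 2 geometric isomers: ONO trans; ONO cis.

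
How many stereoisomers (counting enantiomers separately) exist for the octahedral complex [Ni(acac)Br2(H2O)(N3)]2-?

Each acac is bidentate and must span two cis positions.
Systematic placement gives 4 geometric isomers: Br trans; Br cis (3 arrangements, 2 chiral).
Of these, 2 lack any improper symmetry element and so occur as enantiomeric pairs, giving 4 + 2 = 6 stereoisomers in total.

6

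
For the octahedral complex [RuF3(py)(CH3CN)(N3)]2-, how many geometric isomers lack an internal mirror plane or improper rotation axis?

The six octahedral sites form three mutually perpendicular trans pairs.
Working through the distinct placements yields 4 geometric isomers: F mer (3 arrangements); F fac (chiral).
One of these lacks any improper symmetry element and so occurs as an enantiomeric pair, giving 4 + 1 = 5 stereoisomers in total.

1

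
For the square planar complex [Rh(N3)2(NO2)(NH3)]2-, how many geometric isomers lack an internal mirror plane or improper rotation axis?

0

A square has two trans pairs of vertices; adjacent vertices are cis.
The distinct arrangements are (2 in all): N3 cis; N3 trans.
Each arrangement has an internal mirror plane or centre of symmetry, so none is chiral.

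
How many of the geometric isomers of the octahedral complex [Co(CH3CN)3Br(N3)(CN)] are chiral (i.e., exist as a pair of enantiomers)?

The distinct arrangements are (4 in all): CH3CN mer (3 arrangements); CH3CN fac (chiral).
One of these lacks any improper symmetry element and so occurs as an enantiomeric pair, giving 4 + 1 = 5 stereoisomers in total.

1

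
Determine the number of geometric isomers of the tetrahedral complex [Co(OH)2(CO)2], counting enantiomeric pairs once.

1

In a tetrahedral complex all four positions are equivalent and every pair of ligands is adjacent — there is no cis/trans distinction.
Only one geometric arrangement is possible.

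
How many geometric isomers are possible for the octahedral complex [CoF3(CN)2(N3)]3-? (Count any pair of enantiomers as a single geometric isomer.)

There are 3 geometric isomers: F mer, CN trans; F fac, CN cis; F mer, CN cis.

3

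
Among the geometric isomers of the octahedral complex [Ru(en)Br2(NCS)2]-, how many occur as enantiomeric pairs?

1

Each en is bidentate and must span two cis positions.
The distinct arrangements are (3 in all): Br trans, NCS cis; Br cis, NCS cis (chiral); Br cis, NCS trans.
One of these lacks any improper symmetry element and so occurs as an enantiomeric pair, giving 3 + 1 = 4 stereoisomers in total.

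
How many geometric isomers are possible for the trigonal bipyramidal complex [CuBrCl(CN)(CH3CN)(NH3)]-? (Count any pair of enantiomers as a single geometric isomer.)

10

In a trigonal bipyramid the two axial positions differ from the three equatorial ones.
Systematic enumeration (placing each ligand type in turn and discarding arrangements equivalent by rotation or reflection) gives 10 geometric isomers.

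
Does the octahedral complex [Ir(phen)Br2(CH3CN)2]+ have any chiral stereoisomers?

In an octahedral complex each vertex has one trans partner and four cis neighbours.
Each phen is bidentate and must span two cis positions.
Working through the distinct placements yields 3 geometric isomers: Br trans, CH3CN cis; Br cis, CH3CN cis (chiral); Br cis, CH3CN trans.
One of these lacks any improper symmetry element and so occurs as an enantiomeric pair, giving 3 + 1 = 4 stereoisomers in total.

yes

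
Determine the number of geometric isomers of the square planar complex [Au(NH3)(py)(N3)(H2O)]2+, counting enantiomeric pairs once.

Working through the distinct placements yields 3 geometric isomers: (H2O/NH3 trans, N3/py trans); (H2O/py trans, N3/NH3 trans); (H2O/N3 trans, NH3/py trans).

3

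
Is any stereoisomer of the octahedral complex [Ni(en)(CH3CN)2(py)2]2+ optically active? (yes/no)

In an octahedral complex each vertex has one trans partner and four cis neighbours.
Each en is bidentate and must span two cis positions.
Working through the distinct placements yields 3 geometric isomers: CH3CN trans, py cis; CH3CN cis, py trans; CH3CN cis, py cis (chiral).
One of these lacks any improper symmetry element and so occurs as an enantiomeric pair, giving 3 + 1 = 4 stereoisomers in total.

yes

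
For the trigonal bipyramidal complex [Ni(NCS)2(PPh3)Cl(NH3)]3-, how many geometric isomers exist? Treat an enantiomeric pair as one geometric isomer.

7

Placing the ligands in turn and identifying arrangements related by rotation or reflection leaves 7 distinct geometric isomers.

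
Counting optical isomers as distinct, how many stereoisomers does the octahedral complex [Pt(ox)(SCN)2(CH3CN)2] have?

An octahedron has six vertices in three trans pairs; every non-trans pair is cis.
Each ox is bidentate and must span two cis positions.
Systematic placement gives 3 geometric isomers: SCN cis, CH3CN trans; SCN cis, CH3CN cis (chiral); SCN trans, CH3CN cis.
One of these lacks any improper symmetry element and so occurs as an enantiomeric pair, giving 3 + 1 = 4 stereoisomers in total.

4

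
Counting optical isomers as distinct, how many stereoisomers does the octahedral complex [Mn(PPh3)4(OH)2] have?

2

An octahedron has six vertices in three trans pairs; every non-trans pair is cis.
There are 2 geometric isomers: OH trans; OH cis.
Each arrangement has an internal mirror plane or centre of symmetry, so none is chiral.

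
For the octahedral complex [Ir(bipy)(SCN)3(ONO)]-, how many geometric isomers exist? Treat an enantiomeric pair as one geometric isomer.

The six octahedral sites form three mutually perpendicular trans pairs.
Each bipy is bidentate and must span two cis positions.
The distinct arrangements are (2 in all): SCN fac; SCN mer.

2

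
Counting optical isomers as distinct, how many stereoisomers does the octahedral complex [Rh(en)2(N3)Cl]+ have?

3

The six octahedral sites form three mutually perpendicular trans pairs.
Each en is bidentate and must span two cis positions.
Working through the distinct placements yields 2 geometric isomers: N3 and Cl mutually trans; N3 and Cl mutually cis (chiral).
One of these lacks any improper symmetry element and so occurs as an enantiomeric pair, giving 2 + 1 = 3 stereoisomers in total.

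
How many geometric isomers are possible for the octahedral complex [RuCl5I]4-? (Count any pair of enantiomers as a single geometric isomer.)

1

The six octahedral sites form three mutually perpendicular trans pairs.
Only one geometric arrangement is possible.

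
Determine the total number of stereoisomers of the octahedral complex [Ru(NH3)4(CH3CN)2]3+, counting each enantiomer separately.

An octahedron has six vertices in three trans pairs; every non-trans pair is cis.
There are 2 geometric isomers: CH3CN trans; CH3CN cis.
Each arrangement has an internal mirror plane or centre of symmetry, so none is chiral.

2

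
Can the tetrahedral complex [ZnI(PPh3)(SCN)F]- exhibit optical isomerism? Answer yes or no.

In a tetrahedral complex all four positions are equivalent and every pair of ligands is adjacent — there is no cis/trans distinction.
Only one geometric arrangement is possible; it has no improper symmetry element, so it exists as a pair of enantiomers (2 stereoisomers).

yes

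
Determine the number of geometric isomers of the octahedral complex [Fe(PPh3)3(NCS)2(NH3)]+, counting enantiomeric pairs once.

3

In an octahedral complex each vertex has one trans partner and four cis neighbours.
The distinct arrangements are (3 in all): PPh3 mer, NCS trans; PPh3 mer, NCS cis; PPh3 fac, NCS cis.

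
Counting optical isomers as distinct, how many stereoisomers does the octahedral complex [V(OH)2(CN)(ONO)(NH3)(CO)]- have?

An octahedron has six vertices in three trans pairs; every non-trans pair is cis.
Exhaustive case analysis gives 9 geometric isomers.
Of these, 6 lack any improper symmetry element and so occur as enantiomeric pairs, giving 9 + 6 = 15 stereoisomers in total.

15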